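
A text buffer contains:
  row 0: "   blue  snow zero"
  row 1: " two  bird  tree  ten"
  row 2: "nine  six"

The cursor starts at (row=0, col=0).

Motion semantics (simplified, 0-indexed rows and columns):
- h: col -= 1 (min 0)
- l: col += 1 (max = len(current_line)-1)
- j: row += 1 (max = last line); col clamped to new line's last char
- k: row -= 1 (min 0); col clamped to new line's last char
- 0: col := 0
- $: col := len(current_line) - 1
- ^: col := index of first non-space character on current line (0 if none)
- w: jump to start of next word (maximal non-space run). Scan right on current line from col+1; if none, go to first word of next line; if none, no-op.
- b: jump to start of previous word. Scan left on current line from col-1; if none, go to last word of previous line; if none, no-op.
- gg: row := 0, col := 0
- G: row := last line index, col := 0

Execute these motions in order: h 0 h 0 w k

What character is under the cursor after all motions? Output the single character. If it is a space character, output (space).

Answer: b

Derivation:
After 1 (h): row=0 col=0 char='_'
After 2 (0): row=0 col=0 char='_'
After 3 (h): row=0 col=0 char='_'
After 4 (0): row=0 col=0 char='_'
After 5 (w): row=0 col=3 char='b'
After 6 (k): row=0 col=3 char='b'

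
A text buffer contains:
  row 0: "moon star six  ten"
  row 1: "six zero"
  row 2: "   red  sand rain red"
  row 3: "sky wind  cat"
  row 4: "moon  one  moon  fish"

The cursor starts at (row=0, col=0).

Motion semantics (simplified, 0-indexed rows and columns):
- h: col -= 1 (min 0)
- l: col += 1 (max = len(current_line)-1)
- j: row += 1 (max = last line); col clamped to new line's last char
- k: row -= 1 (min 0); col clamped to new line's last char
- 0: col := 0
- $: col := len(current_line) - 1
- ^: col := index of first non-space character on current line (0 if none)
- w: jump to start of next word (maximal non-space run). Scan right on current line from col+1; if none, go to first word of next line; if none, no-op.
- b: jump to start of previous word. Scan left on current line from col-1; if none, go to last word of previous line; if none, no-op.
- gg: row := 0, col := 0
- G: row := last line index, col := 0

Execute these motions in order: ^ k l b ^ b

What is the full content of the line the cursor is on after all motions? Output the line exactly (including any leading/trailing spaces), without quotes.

After 1 (^): row=0 col=0 char='m'
After 2 (k): row=0 col=0 char='m'
After 3 (l): row=0 col=1 char='o'
After 4 (b): row=0 col=0 char='m'
After 5 (^): row=0 col=0 char='m'
After 6 (b): row=0 col=0 char='m'

Answer: moon star six  ten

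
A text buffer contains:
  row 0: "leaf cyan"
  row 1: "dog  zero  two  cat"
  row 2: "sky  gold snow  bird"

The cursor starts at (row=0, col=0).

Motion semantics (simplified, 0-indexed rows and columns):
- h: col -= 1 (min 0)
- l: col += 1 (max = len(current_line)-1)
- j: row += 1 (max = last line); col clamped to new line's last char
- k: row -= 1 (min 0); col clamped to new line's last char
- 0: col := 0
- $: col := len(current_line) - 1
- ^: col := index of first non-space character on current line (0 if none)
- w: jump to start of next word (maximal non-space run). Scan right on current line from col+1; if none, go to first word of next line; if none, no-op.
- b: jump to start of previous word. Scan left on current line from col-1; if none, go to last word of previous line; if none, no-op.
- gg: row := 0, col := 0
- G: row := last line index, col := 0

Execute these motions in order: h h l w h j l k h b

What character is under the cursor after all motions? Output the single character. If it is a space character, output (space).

After 1 (h): row=0 col=0 char='l'
After 2 (h): row=0 col=0 char='l'
After 3 (l): row=0 col=1 char='e'
After 4 (w): row=0 col=5 char='c'
After 5 (h): row=0 col=4 char='_'
After 6 (j): row=1 col=4 char='_'
After 7 (l): row=1 col=5 char='z'
After 8 (k): row=0 col=5 char='c'
After 9 (h): row=0 col=4 char='_'
After 10 (b): row=0 col=0 char='l'

Answer: l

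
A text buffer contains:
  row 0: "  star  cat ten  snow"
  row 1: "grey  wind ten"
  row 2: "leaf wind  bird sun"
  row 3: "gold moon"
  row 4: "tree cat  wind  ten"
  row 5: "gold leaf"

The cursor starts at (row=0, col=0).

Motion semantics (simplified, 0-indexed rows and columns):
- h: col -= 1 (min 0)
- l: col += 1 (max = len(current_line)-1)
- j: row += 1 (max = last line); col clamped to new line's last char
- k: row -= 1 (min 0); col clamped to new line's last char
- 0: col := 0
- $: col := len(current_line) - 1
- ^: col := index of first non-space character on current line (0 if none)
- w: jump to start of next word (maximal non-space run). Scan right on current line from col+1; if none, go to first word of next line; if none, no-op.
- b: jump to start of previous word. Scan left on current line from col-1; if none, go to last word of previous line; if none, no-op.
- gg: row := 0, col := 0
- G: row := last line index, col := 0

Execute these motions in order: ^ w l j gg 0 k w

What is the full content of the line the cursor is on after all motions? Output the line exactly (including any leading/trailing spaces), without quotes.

Answer:   star  cat ten  snow

Derivation:
After 1 (^): row=0 col=2 char='s'
After 2 (w): row=0 col=8 char='c'
After 3 (l): row=0 col=9 char='a'
After 4 (j): row=1 col=9 char='d'
After 5 (gg): row=0 col=0 char='_'
After 6 (0): row=0 col=0 char='_'
After 7 (k): row=0 col=0 char='_'
After 8 (w): row=0 col=2 char='s'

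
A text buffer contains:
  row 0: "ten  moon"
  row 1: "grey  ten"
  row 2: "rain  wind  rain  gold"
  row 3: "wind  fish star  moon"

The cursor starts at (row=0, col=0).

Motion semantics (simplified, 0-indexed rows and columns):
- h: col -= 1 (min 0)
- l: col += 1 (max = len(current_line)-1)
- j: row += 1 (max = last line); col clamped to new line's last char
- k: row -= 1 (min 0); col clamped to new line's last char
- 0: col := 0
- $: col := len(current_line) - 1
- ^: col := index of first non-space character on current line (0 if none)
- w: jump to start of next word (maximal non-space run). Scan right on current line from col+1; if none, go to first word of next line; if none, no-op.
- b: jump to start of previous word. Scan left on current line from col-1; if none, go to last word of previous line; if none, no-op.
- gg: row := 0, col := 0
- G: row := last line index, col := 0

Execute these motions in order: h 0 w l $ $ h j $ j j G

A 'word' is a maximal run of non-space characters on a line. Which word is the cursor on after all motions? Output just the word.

After 1 (h): row=0 col=0 char='t'
After 2 (0): row=0 col=0 char='t'
After 3 (w): row=0 col=5 char='m'
After 4 (l): row=0 col=6 char='o'
After 5 ($): row=0 col=8 char='n'
After 6 ($): row=0 col=8 char='n'
After 7 (h): row=0 col=7 char='o'
After 8 (j): row=1 col=7 char='e'
After 9 ($): row=1 col=8 char='n'
After 10 (j): row=2 col=8 char='n'
After 11 (j): row=3 col=8 char='s'
After 12 (G): row=3 col=0 char='w'

Answer: wind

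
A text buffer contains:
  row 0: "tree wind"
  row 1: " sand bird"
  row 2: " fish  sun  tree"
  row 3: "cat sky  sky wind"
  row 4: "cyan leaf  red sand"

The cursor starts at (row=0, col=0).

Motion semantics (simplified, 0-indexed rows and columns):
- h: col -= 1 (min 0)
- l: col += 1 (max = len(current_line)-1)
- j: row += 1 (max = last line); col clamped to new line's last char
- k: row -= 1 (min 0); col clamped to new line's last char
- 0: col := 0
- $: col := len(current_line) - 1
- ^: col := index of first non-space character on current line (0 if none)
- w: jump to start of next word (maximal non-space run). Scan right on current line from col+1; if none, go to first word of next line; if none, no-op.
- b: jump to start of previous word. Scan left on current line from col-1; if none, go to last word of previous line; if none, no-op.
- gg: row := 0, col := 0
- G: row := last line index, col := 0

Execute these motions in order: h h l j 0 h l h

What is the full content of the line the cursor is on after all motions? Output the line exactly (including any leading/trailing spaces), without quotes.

After 1 (h): row=0 col=0 char='t'
After 2 (h): row=0 col=0 char='t'
After 3 (l): row=0 col=1 char='r'
After 4 (j): row=1 col=1 char='s'
After 5 (0): row=1 col=0 char='_'
After 6 (h): row=1 col=0 char='_'
After 7 (l): row=1 col=1 char='s'
After 8 (h): row=1 col=0 char='_'

Answer:  sand bird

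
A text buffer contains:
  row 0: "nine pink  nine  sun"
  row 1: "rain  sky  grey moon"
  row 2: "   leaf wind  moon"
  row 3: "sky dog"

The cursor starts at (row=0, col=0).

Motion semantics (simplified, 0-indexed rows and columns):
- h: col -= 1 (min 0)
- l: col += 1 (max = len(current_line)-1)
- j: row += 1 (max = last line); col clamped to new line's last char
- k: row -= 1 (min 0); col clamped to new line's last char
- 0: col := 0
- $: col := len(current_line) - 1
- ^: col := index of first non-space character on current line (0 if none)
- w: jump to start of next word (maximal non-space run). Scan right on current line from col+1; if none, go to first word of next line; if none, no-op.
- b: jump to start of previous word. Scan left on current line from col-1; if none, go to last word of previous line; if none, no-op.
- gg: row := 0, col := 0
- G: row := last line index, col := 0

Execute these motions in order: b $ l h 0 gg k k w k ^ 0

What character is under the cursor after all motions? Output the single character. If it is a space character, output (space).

Answer: n

Derivation:
After 1 (b): row=0 col=0 char='n'
After 2 ($): row=0 col=19 char='n'
After 3 (l): row=0 col=19 char='n'
After 4 (h): row=0 col=18 char='u'
After 5 (0): row=0 col=0 char='n'
After 6 (gg): row=0 col=0 char='n'
After 7 (k): row=0 col=0 char='n'
After 8 (k): row=0 col=0 char='n'
After 9 (w): row=0 col=5 char='p'
After 10 (k): row=0 col=5 char='p'
After 11 (^): row=0 col=0 char='n'
After 12 (0): row=0 col=0 char='n'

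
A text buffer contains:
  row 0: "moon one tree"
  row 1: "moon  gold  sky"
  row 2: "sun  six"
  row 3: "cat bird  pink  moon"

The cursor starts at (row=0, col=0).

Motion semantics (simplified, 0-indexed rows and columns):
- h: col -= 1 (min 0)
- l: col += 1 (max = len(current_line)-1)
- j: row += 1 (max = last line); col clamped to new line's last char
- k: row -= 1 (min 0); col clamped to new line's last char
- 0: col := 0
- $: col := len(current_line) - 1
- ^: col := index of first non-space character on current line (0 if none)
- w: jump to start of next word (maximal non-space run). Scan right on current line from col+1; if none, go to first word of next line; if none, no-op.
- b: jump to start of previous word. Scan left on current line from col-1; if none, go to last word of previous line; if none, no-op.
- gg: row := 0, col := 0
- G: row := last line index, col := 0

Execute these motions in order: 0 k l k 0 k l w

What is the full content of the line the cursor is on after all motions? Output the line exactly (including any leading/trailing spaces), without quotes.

After 1 (0): row=0 col=0 char='m'
After 2 (k): row=0 col=0 char='m'
After 3 (l): row=0 col=1 char='o'
After 4 (k): row=0 col=1 char='o'
After 5 (0): row=0 col=0 char='m'
After 6 (k): row=0 col=0 char='m'
After 7 (l): row=0 col=1 char='o'
After 8 (w): row=0 col=5 char='o'

Answer: moon one tree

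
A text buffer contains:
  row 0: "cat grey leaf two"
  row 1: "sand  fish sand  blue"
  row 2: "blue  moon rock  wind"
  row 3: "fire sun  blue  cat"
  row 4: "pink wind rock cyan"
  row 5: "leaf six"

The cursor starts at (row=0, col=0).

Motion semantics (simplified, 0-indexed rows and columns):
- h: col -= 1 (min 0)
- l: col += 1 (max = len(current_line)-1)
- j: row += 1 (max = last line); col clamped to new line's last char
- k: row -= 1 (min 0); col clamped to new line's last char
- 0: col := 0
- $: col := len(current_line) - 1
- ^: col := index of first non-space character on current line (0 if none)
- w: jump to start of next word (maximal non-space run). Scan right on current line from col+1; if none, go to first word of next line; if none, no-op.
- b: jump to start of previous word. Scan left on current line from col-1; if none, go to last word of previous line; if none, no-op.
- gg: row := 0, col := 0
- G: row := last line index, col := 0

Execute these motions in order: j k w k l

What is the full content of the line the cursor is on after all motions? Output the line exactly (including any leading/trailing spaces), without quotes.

Answer: cat grey leaf two

Derivation:
After 1 (j): row=1 col=0 char='s'
After 2 (k): row=0 col=0 char='c'
After 3 (w): row=0 col=4 char='g'
After 4 (k): row=0 col=4 char='g'
After 5 (l): row=0 col=5 char='r'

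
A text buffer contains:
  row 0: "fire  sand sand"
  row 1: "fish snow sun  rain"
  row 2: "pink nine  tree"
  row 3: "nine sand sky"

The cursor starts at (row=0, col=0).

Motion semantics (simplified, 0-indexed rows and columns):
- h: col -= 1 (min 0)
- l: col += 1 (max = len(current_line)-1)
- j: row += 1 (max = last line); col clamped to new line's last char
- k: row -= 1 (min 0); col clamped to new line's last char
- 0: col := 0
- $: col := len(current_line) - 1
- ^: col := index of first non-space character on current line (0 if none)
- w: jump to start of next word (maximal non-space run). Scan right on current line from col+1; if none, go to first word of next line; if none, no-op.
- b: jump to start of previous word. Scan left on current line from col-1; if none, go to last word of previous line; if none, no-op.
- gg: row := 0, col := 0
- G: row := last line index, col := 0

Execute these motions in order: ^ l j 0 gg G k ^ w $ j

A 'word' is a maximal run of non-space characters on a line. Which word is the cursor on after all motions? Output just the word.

Answer: sky

Derivation:
After 1 (^): row=0 col=0 char='f'
After 2 (l): row=0 col=1 char='i'
After 3 (j): row=1 col=1 char='i'
After 4 (0): row=1 col=0 char='f'
After 5 (gg): row=0 col=0 char='f'
After 6 (G): row=3 col=0 char='n'
After 7 (k): row=2 col=0 char='p'
After 8 (^): row=2 col=0 char='p'
After 9 (w): row=2 col=5 char='n'
After 10 ($): row=2 col=14 char='e'
After 11 (j): row=3 col=12 char='y'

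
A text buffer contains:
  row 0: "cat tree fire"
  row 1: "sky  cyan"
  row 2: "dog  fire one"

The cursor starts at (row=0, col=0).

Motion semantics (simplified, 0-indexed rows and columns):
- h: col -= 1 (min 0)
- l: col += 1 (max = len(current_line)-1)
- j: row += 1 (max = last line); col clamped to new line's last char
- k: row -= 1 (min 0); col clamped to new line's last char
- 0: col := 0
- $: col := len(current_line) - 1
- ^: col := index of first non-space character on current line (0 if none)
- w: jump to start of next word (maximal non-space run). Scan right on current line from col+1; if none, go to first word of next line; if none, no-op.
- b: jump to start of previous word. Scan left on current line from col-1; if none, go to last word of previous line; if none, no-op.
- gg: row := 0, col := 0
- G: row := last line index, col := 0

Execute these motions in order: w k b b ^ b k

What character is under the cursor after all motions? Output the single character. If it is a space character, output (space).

After 1 (w): row=0 col=4 char='t'
After 2 (k): row=0 col=4 char='t'
After 3 (b): row=0 col=0 char='c'
After 4 (b): row=0 col=0 char='c'
After 5 (^): row=0 col=0 char='c'
After 6 (b): row=0 col=0 char='c'
After 7 (k): row=0 col=0 char='c'

Answer: c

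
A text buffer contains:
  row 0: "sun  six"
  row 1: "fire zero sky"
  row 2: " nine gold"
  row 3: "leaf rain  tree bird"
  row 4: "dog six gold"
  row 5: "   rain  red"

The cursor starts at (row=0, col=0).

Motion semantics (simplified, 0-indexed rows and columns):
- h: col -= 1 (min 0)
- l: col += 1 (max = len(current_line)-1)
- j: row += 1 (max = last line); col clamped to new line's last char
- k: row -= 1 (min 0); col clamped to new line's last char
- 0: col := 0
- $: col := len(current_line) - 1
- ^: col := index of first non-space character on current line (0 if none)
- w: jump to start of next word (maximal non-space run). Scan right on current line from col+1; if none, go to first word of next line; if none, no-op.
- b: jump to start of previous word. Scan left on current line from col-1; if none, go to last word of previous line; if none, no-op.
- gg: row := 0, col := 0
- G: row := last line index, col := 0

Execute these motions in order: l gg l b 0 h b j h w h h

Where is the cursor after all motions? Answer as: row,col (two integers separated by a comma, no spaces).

After 1 (l): row=0 col=1 char='u'
After 2 (gg): row=0 col=0 char='s'
After 3 (l): row=0 col=1 char='u'
After 4 (b): row=0 col=0 char='s'
After 5 (0): row=0 col=0 char='s'
After 6 (h): row=0 col=0 char='s'
After 7 (b): row=0 col=0 char='s'
After 8 (j): row=1 col=0 char='f'
After 9 (h): row=1 col=0 char='f'
After 10 (w): row=1 col=5 char='z'
After 11 (h): row=1 col=4 char='_'
After 12 (h): row=1 col=3 char='e'

Answer: 1,3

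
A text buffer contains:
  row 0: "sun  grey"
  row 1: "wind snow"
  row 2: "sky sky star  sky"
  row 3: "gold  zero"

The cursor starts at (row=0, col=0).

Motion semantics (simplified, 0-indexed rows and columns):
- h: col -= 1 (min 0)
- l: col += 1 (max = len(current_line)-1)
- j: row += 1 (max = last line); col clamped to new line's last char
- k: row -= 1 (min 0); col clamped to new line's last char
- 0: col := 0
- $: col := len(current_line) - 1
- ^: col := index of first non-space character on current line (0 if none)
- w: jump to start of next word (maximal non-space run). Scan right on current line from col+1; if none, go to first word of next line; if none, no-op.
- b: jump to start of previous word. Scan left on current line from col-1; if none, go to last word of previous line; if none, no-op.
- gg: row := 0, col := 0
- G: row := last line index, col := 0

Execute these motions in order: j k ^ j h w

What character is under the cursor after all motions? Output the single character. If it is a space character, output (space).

Answer: s

Derivation:
After 1 (j): row=1 col=0 char='w'
After 2 (k): row=0 col=0 char='s'
After 3 (^): row=0 col=0 char='s'
After 4 (j): row=1 col=0 char='w'
After 5 (h): row=1 col=0 char='w'
After 6 (w): row=1 col=5 char='s'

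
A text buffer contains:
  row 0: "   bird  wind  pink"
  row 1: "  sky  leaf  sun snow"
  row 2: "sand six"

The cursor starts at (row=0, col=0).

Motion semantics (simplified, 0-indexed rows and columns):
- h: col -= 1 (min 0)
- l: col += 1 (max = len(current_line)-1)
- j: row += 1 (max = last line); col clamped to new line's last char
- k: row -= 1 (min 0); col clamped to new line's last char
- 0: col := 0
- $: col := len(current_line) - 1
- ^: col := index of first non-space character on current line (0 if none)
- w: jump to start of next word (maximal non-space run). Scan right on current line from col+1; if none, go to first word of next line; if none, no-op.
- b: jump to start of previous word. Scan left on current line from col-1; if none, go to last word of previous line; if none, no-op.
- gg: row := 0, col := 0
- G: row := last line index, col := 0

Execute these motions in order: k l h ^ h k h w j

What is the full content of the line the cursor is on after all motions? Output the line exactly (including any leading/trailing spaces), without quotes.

After 1 (k): row=0 col=0 char='_'
After 2 (l): row=0 col=1 char='_'
After 3 (h): row=0 col=0 char='_'
After 4 (^): row=0 col=3 char='b'
After 5 (h): row=0 col=2 char='_'
After 6 (k): row=0 col=2 char='_'
After 7 (h): row=0 col=1 char='_'
After 8 (w): row=0 col=3 char='b'
After 9 (j): row=1 col=3 char='k'

Answer:   sky  leaf  sun snow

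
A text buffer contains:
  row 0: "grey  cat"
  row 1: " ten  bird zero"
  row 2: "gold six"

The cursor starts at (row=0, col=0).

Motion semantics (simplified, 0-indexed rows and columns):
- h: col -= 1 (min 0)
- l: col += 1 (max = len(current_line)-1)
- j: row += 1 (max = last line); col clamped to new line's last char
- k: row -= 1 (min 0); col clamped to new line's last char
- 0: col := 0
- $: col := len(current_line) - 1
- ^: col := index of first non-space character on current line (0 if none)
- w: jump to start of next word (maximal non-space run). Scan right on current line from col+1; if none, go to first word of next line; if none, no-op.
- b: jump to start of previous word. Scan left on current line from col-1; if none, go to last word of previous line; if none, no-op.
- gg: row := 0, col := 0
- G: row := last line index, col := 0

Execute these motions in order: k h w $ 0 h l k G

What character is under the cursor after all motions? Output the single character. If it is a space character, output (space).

Answer: g

Derivation:
After 1 (k): row=0 col=0 char='g'
After 2 (h): row=0 col=0 char='g'
After 3 (w): row=0 col=6 char='c'
After 4 ($): row=0 col=8 char='t'
After 5 (0): row=0 col=0 char='g'
After 6 (h): row=0 col=0 char='g'
After 7 (l): row=0 col=1 char='r'
After 8 (k): row=0 col=1 char='r'
After 9 (G): row=2 col=0 char='g'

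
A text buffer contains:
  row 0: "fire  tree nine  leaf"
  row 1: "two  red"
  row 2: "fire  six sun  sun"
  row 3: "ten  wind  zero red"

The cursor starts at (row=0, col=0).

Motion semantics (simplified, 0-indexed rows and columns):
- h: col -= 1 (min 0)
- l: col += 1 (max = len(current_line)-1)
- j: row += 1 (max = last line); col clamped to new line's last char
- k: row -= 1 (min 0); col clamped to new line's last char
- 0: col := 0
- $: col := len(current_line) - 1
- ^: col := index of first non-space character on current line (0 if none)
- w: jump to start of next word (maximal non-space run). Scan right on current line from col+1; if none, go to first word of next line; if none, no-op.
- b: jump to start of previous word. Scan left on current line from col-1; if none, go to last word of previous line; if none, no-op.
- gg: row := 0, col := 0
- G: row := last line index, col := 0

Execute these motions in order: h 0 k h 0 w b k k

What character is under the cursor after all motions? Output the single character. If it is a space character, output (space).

After 1 (h): row=0 col=0 char='f'
After 2 (0): row=0 col=0 char='f'
After 3 (k): row=0 col=0 char='f'
After 4 (h): row=0 col=0 char='f'
After 5 (0): row=0 col=0 char='f'
After 6 (w): row=0 col=6 char='t'
After 7 (b): row=0 col=0 char='f'
After 8 (k): row=0 col=0 char='f'
After 9 (k): row=0 col=0 char='f'

Answer: f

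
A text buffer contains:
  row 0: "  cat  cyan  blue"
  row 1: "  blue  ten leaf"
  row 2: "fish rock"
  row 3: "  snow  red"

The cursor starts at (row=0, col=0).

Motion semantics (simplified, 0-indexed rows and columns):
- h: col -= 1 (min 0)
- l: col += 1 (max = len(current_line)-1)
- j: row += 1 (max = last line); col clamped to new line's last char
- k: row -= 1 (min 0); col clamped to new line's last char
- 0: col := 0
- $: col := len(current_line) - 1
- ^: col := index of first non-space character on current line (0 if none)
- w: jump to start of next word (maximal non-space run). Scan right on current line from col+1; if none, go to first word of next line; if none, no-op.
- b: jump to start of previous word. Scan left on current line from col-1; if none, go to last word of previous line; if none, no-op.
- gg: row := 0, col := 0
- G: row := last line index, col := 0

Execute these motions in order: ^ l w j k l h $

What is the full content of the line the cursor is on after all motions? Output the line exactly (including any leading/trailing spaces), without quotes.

After 1 (^): row=0 col=2 char='c'
After 2 (l): row=0 col=3 char='a'
After 3 (w): row=0 col=7 char='c'
After 4 (j): row=1 col=7 char='_'
After 5 (k): row=0 col=7 char='c'
After 6 (l): row=0 col=8 char='y'
After 7 (h): row=0 col=7 char='c'
After 8 ($): row=0 col=16 char='e'

Answer:   cat  cyan  blue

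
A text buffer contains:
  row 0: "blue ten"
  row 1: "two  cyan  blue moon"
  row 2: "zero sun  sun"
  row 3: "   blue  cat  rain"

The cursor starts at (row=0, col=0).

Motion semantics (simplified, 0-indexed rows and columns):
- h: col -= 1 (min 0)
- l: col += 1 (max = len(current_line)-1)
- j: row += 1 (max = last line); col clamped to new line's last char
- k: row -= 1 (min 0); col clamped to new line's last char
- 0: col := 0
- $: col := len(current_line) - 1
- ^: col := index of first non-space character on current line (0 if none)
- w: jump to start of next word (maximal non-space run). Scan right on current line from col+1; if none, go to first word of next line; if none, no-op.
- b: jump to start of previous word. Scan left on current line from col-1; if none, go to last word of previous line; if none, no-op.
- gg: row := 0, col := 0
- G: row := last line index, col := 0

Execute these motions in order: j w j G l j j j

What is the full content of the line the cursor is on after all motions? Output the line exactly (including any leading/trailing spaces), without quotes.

Answer:    blue  cat  rain

Derivation:
After 1 (j): row=1 col=0 char='t'
After 2 (w): row=1 col=5 char='c'
After 3 (j): row=2 col=5 char='s'
After 4 (G): row=3 col=0 char='_'
After 5 (l): row=3 col=1 char='_'
After 6 (j): row=3 col=1 char='_'
After 7 (j): row=3 col=1 char='_'
After 8 (j): row=3 col=1 char='_'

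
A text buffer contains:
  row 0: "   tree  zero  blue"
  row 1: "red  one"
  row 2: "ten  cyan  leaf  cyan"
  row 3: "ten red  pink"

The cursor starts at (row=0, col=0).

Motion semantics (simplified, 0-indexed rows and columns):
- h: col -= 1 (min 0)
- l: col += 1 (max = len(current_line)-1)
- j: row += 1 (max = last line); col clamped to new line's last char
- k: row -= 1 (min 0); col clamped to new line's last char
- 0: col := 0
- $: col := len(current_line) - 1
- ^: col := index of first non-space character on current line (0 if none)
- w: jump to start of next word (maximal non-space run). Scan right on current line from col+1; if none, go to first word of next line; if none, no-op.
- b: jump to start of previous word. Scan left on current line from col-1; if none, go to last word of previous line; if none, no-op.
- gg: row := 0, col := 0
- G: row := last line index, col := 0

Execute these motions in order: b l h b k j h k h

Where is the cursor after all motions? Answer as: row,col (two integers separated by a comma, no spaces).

Answer: 0,0

Derivation:
After 1 (b): row=0 col=0 char='_'
After 2 (l): row=0 col=1 char='_'
After 3 (h): row=0 col=0 char='_'
After 4 (b): row=0 col=0 char='_'
After 5 (k): row=0 col=0 char='_'
After 6 (j): row=1 col=0 char='r'
After 7 (h): row=1 col=0 char='r'
After 8 (k): row=0 col=0 char='_'
After 9 (h): row=0 col=0 char='_'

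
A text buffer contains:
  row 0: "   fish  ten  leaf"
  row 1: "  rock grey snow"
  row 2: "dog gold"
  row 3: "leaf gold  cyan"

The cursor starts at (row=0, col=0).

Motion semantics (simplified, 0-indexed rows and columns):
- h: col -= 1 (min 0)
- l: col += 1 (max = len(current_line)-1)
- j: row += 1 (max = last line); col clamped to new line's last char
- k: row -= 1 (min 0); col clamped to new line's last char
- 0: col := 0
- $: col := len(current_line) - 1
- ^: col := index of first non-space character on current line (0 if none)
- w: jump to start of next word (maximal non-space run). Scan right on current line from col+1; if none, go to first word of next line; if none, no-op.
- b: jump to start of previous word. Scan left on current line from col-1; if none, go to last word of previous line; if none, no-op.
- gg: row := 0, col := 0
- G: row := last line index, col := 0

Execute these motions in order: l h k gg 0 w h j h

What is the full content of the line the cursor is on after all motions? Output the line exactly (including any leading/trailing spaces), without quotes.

Answer:   rock grey snow

Derivation:
After 1 (l): row=0 col=1 char='_'
After 2 (h): row=0 col=0 char='_'
After 3 (k): row=0 col=0 char='_'
After 4 (gg): row=0 col=0 char='_'
After 5 (0): row=0 col=0 char='_'
After 6 (w): row=0 col=3 char='f'
After 7 (h): row=0 col=2 char='_'
After 8 (j): row=1 col=2 char='r'
After 9 (h): row=1 col=1 char='_'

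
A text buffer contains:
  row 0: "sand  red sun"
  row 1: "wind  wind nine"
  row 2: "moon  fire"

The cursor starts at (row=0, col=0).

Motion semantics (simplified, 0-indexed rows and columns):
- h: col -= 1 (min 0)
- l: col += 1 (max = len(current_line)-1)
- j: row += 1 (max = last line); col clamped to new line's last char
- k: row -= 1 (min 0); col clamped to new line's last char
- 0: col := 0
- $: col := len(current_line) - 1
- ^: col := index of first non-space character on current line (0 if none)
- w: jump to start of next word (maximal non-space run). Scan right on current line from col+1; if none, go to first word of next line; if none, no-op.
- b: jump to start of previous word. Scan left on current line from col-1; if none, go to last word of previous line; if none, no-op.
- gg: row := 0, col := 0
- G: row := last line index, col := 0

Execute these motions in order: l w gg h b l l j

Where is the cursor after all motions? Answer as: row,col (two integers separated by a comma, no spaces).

After 1 (l): row=0 col=1 char='a'
After 2 (w): row=0 col=6 char='r'
After 3 (gg): row=0 col=0 char='s'
After 4 (h): row=0 col=0 char='s'
After 5 (b): row=0 col=0 char='s'
After 6 (l): row=0 col=1 char='a'
After 7 (l): row=0 col=2 char='n'
After 8 (j): row=1 col=2 char='n'

Answer: 1,2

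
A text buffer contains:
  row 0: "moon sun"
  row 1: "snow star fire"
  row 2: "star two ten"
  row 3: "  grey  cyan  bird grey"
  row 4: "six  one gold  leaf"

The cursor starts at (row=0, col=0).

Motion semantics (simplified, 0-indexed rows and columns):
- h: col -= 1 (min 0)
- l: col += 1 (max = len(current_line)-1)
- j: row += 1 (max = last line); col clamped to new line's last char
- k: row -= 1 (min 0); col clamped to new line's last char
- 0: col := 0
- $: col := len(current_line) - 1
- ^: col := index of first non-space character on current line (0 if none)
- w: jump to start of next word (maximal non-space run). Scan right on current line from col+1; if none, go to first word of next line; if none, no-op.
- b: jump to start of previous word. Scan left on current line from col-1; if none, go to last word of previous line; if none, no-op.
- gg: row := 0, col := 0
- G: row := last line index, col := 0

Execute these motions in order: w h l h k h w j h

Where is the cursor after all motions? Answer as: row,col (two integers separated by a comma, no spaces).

Answer: 1,4

Derivation:
After 1 (w): row=0 col=5 char='s'
After 2 (h): row=0 col=4 char='_'
After 3 (l): row=0 col=5 char='s'
After 4 (h): row=0 col=4 char='_'
After 5 (k): row=0 col=4 char='_'
After 6 (h): row=0 col=3 char='n'
After 7 (w): row=0 col=5 char='s'
After 8 (j): row=1 col=5 char='s'
After 9 (h): row=1 col=4 char='_'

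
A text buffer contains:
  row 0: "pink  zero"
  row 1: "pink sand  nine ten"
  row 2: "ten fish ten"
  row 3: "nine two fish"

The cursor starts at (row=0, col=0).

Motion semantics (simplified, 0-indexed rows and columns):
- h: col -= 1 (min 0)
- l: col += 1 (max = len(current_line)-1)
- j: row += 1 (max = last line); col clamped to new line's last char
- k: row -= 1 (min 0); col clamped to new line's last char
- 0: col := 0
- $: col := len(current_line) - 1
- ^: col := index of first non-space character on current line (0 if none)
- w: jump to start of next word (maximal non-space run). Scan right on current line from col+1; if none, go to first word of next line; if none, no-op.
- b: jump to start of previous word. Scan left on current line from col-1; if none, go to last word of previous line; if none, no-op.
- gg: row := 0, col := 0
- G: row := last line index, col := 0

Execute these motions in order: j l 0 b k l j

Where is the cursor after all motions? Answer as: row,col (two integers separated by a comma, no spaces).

Answer: 1,7

Derivation:
After 1 (j): row=1 col=0 char='p'
After 2 (l): row=1 col=1 char='i'
After 3 (0): row=1 col=0 char='p'
After 4 (b): row=0 col=6 char='z'
After 5 (k): row=0 col=6 char='z'
After 6 (l): row=0 col=7 char='e'
After 7 (j): row=1 col=7 char='n'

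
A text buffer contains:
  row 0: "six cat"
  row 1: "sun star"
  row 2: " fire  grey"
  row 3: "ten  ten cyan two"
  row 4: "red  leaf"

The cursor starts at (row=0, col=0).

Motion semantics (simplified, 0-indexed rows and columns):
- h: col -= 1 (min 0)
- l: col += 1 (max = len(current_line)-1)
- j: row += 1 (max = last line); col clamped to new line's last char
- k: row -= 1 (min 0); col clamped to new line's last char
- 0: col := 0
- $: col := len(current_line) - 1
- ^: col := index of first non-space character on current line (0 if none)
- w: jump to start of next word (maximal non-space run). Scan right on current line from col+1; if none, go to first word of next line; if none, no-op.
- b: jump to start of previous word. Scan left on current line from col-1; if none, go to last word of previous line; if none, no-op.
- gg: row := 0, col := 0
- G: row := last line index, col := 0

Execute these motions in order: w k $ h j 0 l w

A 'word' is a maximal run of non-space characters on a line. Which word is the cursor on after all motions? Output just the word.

After 1 (w): row=0 col=4 char='c'
After 2 (k): row=0 col=4 char='c'
After 3 ($): row=0 col=6 char='t'
After 4 (h): row=0 col=5 char='a'
After 5 (j): row=1 col=5 char='t'
After 6 (0): row=1 col=0 char='s'
After 7 (l): row=1 col=1 char='u'
After 8 (w): row=1 col=4 char='s'

Answer: star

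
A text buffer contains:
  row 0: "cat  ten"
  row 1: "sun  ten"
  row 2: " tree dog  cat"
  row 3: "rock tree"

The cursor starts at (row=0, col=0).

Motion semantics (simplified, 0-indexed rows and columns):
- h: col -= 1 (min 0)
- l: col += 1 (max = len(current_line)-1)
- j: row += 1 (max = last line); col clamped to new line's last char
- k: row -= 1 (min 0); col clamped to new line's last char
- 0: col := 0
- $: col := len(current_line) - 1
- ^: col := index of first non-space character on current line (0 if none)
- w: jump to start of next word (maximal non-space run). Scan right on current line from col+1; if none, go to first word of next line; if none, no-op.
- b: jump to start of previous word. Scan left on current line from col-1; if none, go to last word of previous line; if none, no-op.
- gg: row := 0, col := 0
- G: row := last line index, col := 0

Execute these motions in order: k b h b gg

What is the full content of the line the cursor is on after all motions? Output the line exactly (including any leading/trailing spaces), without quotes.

Answer: cat  ten

Derivation:
After 1 (k): row=0 col=0 char='c'
After 2 (b): row=0 col=0 char='c'
After 3 (h): row=0 col=0 char='c'
After 4 (b): row=0 col=0 char='c'
After 5 (gg): row=0 col=0 char='c'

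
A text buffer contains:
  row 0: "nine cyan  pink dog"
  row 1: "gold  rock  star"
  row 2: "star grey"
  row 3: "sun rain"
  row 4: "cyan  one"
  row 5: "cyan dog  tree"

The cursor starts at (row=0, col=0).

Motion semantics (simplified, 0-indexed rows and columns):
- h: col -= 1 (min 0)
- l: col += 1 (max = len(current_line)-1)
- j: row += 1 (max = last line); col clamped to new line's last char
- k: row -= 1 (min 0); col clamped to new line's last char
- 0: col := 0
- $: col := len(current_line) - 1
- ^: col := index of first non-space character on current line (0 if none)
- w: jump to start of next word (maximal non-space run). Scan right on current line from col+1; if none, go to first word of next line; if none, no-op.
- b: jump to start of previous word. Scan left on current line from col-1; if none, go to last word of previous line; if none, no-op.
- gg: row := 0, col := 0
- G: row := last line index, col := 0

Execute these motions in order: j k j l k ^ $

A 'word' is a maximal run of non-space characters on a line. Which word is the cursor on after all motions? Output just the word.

Answer: dog

Derivation:
After 1 (j): row=1 col=0 char='g'
After 2 (k): row=0 col=0 char='n'
After 3 (j): row=1 col=0 char='g'
After 4 (l): row=1 col=1 char='o'
After 5 (k): row=0 col=1 char='i'
After 6 (^): row=0 col=0 char='n'
After 7 ($): row=0 col=18 char='g'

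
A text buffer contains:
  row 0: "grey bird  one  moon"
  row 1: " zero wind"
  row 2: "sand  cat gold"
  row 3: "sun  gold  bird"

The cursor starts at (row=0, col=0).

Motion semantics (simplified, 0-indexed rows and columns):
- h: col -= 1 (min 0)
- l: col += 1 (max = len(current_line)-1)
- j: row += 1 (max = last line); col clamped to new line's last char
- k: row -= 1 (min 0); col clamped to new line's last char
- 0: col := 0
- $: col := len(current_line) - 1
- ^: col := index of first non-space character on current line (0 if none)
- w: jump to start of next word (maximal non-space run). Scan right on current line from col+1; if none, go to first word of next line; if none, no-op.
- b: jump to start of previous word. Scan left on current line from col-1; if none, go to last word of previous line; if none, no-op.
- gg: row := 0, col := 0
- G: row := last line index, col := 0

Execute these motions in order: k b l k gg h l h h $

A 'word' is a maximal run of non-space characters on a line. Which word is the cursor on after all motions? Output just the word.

After 1 (k): row=0 col=0 char='g'
After 2 (b): row=0 col=0 char='g'
After 3 (l): row=0 col=1 char='r'
After 4 (k): row=0 col=1 char='r'
After 5 (gg): row=0 col=0 char='g'
After 6 (h): row=0 col=0 char='g'
After 7 (l): row=0 col=1 char='r'
After 8 (h): row=0 col=0 char='g'
After 9 (h): row=0 col=0 char='g'
After 10 ($): row=0 col=19 char='n'

Answer: moon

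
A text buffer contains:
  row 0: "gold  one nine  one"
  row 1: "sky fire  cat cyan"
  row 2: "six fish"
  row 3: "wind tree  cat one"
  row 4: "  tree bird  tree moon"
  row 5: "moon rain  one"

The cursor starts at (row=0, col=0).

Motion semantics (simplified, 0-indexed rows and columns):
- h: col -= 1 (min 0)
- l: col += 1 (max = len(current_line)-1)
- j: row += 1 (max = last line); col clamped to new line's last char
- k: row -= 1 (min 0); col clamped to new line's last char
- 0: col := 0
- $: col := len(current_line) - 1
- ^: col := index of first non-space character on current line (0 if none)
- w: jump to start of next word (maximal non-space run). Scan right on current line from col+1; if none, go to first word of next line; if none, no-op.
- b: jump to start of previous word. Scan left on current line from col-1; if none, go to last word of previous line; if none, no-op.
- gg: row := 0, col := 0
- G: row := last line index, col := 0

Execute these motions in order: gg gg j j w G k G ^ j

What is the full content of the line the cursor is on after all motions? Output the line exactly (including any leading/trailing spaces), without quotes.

Answer: moon rain  one

Derivation:
After 1 (gg): row=0 col=0 char='g'
After 2 (gg): row=0 col=0 char='g'
After 3 (j): row=1 col=0 char='s'
After 4 (j): row=2 col=0 char='s'
After 5 (w): row=2 col=4 char='f'
After 6 (G): row=5 col=0 char='m'
After 7 (k): row=4 col=0 char='_'
After 8 (G): row=5 col=0 char='m'
After 9 (^): row=5 col=0 char='m'
After 10 (j): row=5 col=0 char='m'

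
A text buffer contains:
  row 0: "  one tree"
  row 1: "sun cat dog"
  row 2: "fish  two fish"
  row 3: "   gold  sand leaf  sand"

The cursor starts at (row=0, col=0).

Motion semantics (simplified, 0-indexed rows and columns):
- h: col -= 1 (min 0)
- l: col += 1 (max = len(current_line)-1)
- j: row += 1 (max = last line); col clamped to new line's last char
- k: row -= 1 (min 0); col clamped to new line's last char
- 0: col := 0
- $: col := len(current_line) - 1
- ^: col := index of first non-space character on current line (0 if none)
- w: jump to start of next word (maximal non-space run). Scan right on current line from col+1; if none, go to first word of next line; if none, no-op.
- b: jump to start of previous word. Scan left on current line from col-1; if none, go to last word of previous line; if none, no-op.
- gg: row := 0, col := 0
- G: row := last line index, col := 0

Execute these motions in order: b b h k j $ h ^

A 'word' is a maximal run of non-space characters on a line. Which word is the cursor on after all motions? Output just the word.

After 1 (b): row=0 col=0 char='_'
After 2 (b): row=0 col=0 char='_'
After 3 (h): row=0 col=0 char='_'
After 4 (k): row=0 col=0 char='_'
After 5 (j): row=1 col=0 char='s'
After 6 ($): row=1 col=10 char='g'
After 7 (h): row=1 col=9 char='o'
After 8 (^): row=1 col=0 char='s'

Answer: sun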